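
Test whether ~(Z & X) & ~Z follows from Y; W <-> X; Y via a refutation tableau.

Initial set: {Y; (W <-> X); Y; ~(~(Z & X) & ~Z)}.
(W <-> X): β-rule — branch into W, X  //  ~W, ~X.
  branch 1 (add W, X):
    ~(~(Z & X) & ~Z): β-rule — branch into ~~(Z & X)  //  ~~Z.
      branch 1.1 (add ~~(Z & X)):
        ~~(Z & X): α-rule — add Z, X.
        ○ open, literals {W=T, X=T, Y=T, Z=T}.
      branch 1.2 (add ~~Z):
        ○ open, literals {W=T, X=T, Y=T, Z=T}.
  branch 2 (add ~W, ~X):
    ~(~(Z & X) & ~Z): β-rule — branch into ~~(Z & X)  //  ~~Z.
      branch 2.1 (add ~~(Z & X)):
        ~~(Z & X): α-rule — add Z, X.
        × closes — contains both X and ~X.
      branch 2.2 (add ~~Z):
        ○ open, literals {W=F, X=F, Y=T, Z=T}.
1 branch closed, 3 open.
An open branch gives a countermodel: W=T, X=T, Y=T, Z=T (unmentioned atoms arbitrary); the premises hold there but the conclusion fails.

No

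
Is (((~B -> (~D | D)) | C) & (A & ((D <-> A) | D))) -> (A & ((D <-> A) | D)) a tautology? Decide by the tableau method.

Valid

Assume the negation and expand:
Initial set: {F ((((~B -> (~D | D)) | C) & (A & ((D <-> A) | D))) -> (A & ((D <-> A) | D)))}.
F ((((~B -> (~D | D)) | C) & (A & ((D <-> A) | D))) -> (A & ((D <-> A) | D))): α-rule — add T (((~B -> (~D | D)) | C) & (A & ((D <-> A) | D))), F (A & ((D <-> A) | D)).
T (((~B -> (~D | D)) | C) & (A & ((D <-> A) | D))): α-rule — add T ((~B -> (~D | D)) | C), T (A & ((D <-> A) | D)).
T (A & ((D <-> A) | D)): α-rule — add T A, T ((D <-> A) | D).
F (A & ((D <-> A) | D)): β-rule — branch into F A  //  F ((D <-> A) | D).
  branch 1 (add F A):
    × closes — contains both A and ~A.
  branch 2 (add F ((D <-> A) | D)):
    F ((D <-> A) | D): α-rule — add F (D <-> A), F D.
    T ((~B -> (~D | D)) | C): β-rule — branch into T (~B -> (~D | D))  //  T C.
      branch 2.1 (add T (~B -> (~D | D))):
        T ((D <-> A) | D): β-rule — branch into T (D <-> A)  //  T D.
          branch 2.1.1 (add T (D <-> A)):
            F (D <-> A): β-rule — branch into T D, F A  //  F D, T A.
              branch 2.1.1.1 (add T D, F A):
                × closes — contains both D and ~D.
              branch 2.1.1.2 (add F D, T A):
                T (~B -> (~D | D)): β-rule — branch into F ~B  //  T (~D | D).
                  branch 2.1.1.2.1 (add F ~B):
                    T (D <-> A): β-rule — branch into T D, T A  //  F D, F A.
                      branch 2.1.1.2.1.1 (add T D, T A):
                        × closes — contains both D and ~D.
                      branch 2.1.1.2.1.2 (add F D, F A):
                        × closes — contains both A and ~A.
                  branch 2.1.1.2.2 (add T (~D | D)):
                    T (D <-> A): β-rule — branch into T D, T A  //  F D, F A.
                      branch 2.1.1.2.2.1 (add T D, T A):
                        × closes — contains both D and ~D.
                      branch 2.1.1.2.2.2 (add F D, F A):
                        × closes — contains both A and ~A.
          branch 2.1.2 (add T D):
            × closes — contains both D and ~D.
      branch 2.2 (add T C):
        T ((D <-> A) | D): β-rule — branch into T (D <-> A)  //  T D.
          branch 2.2.1 (add T (D <-> A)):
            F (D <-> A): β-rule — branch into T D, F A  //  F D, T A.
              branch 2.2.1.1 (add T D, F A):
                × closes — contains both D and ~D.
              branch 2.2.1.2 (add F D, T A):
                T (D <-> A): β-rule — branch into T D, T A  //  F D, F A.
                  branch 2.2.1.2.1 (add T D, T A):
                    × closes — contains both D and ~D.
                  branch 2.2.1.2.2 (add F D, F A):
                    × closes — contains both A and ~A.
          branch 2.2.2 (add T D):
            × closes — contains both D and ~D.
All 11 branches close.
Every branch closed, so the negation is unsatisfiable and the formula is valid.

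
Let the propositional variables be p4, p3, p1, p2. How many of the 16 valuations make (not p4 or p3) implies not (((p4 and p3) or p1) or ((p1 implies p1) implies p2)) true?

Initial set: {((not p4 or p3) implies not (((p4 and p3) or p1) or ((p1 implies p1) implies p2)))}.
((not p4 or p3) implies not (((p4 and p3) or p1) or ((p1 implies p1) implies p2))): β-rule — branch into not (not p4 or p3)  //  not (((p4 and p3) or p1) or ((p1 implies p1) implies p2)).
  branch 1 (add not (not p4 or p3)):
    not (not p4 or p3): α-rule — add not not p4, not p3.
    ○ open, literals {p3=false, p4=true}.
  branch 2 (add not (((p4 and p3) or p1) or ((p1 implies p1) implies p2))):
    not (((p4 and p3) or p1) or ((p1 implies p1) implies p2)): α-rule — add not ((p4 and p3) or p1), not ((p1 implies p1) implies p2).
    not ((p4 and p3) or p1): α-rule — add not (p4 and p3), not p1.
    not ((p1 implies p1) implies p2): α-rule — add (p1 implies p1), not p2.
    not (p4 and p3): β-rule — branch into not p4  //  not p3.
      branch 2.1 (add not p4):
        (p1 implies p1): β-rule — branch into not p1  //  p1.
          branch 2.1.1 (add not p1):
            ○ open, literals {p1=false, p2=false, p4=false}.
          branch 2.1.2 (add p1):
            × closes — contains both p1 and not p1.
      branch 2.2 (add not p3):
        (p1 implies p1): β-rule — branch into not p1  //  p1.
          branch 2.2.1 (add not p1):
            ○ open, literals {p1=false, p2=false, p3=false}.
          branch 2.2.2 (add p1):
            × closes — contains both p1 and not p1.
2 branches closed, 3 open.
Each open branch fixes some atoms; the unmentioned ones are free. Counting distinct full assignments: branch {p3=false, p4=true} (p1, p2) contributes 4 new; branch {p1=false, p2=false, p4=false} (p3) contributes 2 new; branch {p1=false, p2=false, p3=false} (p4) contributes 0 new. Total: 6.

6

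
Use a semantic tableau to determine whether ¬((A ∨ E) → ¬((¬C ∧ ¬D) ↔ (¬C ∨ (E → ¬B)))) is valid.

Assume the negation and expand:
Initial set: {¬¬((A ∨ E) → ¬((¬C ∧ ¬D) ↔ (¬C ∨ (E → ¬B))))}.
¬¬((A ∨ E) → ¬((¬C ∧ ¬D) ↔ (¬C ∨ (E → ¬B)))): β-rule — branch into ¬(A ∨ E)  //  ¬((¬C ∧ ¬D) ↔ (¬C ∨ (E → ¬B))).
  branch 1 (add ¬(A ∨ E)):
    ¬(A ∨ E): α-rule — add ¬A, ¬E.
    ○ open, literals {A=false, E=false}.
  branch 2 (add ¬((¬C ∧ ¬D) ↔ (¬C ∨ (E → ¬B)))):
    ¬((¬C ∧ ¬D) ↔ (¬C ∨ (E → ¬B))): β-rule — branch into (¬C ∧ ¬D), ¬(¬C ∨ (E → ¬B))  //  ¬(¬C ∧ ¬D), (¬C ∨ (E → ¬B)).
      branch 2.1 (add (¬C ∧ ¬D), ¬(¬C ∨ (E → ¬B))):
        (¬C ∧ ¬D): α-rule — add ¬C, ¬D.
        ¬(¬C ∨ (E → ¬B)): α-rule — add ¬¬C, ¬(E → ¬B).
        × closes — contains both C and ¬C.
      branch 2.2 (add ¬(¬C ∧ ¬D), (¬C ∨ (E → ¬B))):
        ¬(¬C ∧ ¬D): β-rule — branch into ¬¬C  //  ¬¬D.
          branch 2.2.1 (add ¬¬C):
            (¬C ∨ (E → ¬B)): β-rule — branch into ¬C  //  (E → ¬B).
              branch 2.2.1.1 (add ¬C):
                × closes — contains both C and ¬C.
              branch 2.2.1.2 (add (E → ¬B)):
                (E → ¬B): β-rule — branch into ¬E  //  ¬B.
                  branch 2.2.1.2.1 (add ¬E):
                    ○ open, literals {C=true, E=false}.
                  branch 2.2.1.2.2 (add ¬B):
                    ○ open, literals {B=false, C=true}.
          branch 2.2.2 (add ¬¬D):
            (¬C ∨ (E → ¬B)): β-rule — branch into ¬C  //  (E → ¬B).
              branch 2.2.2.1 (add ¬C):
                ○ open, literals {C=false, D=true}.
              branch 2.2.2.2 (add (E → ¬B)):
                (E → ¬B): β-rule — branch into ¬E  //  ¬B.
                  branch 2.2.2.2.1 (add ¬E):
                    ○ open, literals {D=true, E=false}.
                  branch 2.2.2.2.2 (add ¬B):
                    ○ open, literals {B=false, D=true}.
2 branches closed, 6 open.
An open branch gives a countermodel: A=false, E=false (unmentioned atoms arbitrary); under it the original formula is false.

Not valid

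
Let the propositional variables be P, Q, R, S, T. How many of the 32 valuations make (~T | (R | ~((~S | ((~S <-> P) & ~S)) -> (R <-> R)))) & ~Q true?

Initial set: {((~T | (R | ~((~S | ((~S <-> P) & ~S)) -> (R <-> R)))) & ~Q)}.
((~T | (R | ~((~S | ((~S <-> P) & ~S)) -> (R <-> R)))) & ~Q): α-rule — add (~T | (R | ~((~S | ((~S <-> P) & ~S)) -> (R <-> R)))), ~Q.
(~T | (R | ~((~S | ((~S <-> P) & ~S)) -> (R <-> R)))): β-rule — branch into ~T  //  (R | ~((~S | ((~S <-> P) & ~S)) -> (R <-> R))).
  branch 1 (add ~T):
    ○ open, literals {Q=0, T=0}.
  branch 2 (add (R | ~((~S | ((~S <-> P) & ~S)) -> (R <-> R)))):
    (R | ~((~S | ((~S <-> P) & ~S)) -> (R <-> R))): β-rule — branch into R  //  ~((~S | ((~S <-> P) & ~S)) -> (R <-> R)).
      branch 2.1 (add R):
        ○ open, literals {Q=0, R=1}.
      branch 2.2 (add ~((~S | ((~S <-> P) & ~S)) -> (R <-> R))):
        ~((~S | ((~S <-> P) & ~S)) -> (R <-> R)): α-rule — add (~S | ((~S <-> P) & ~S)), ~(R <-> R).
        (~S | ((~S <-> P) & ~S)): β-rule — branch into ~S  //  ((~S <-> P) & ~S).
          branch 2.2.1 (add ~S):
            ~(R <-> R): β-rule — branch into R, ~R  //  ~R, R.
              branch 2.2.1.1 (add R, ~R):
                × closes — contains both R and ~R.
              branch 2.2.1.2 (add ~R, R):
                × closes — contains both R and ~R.
          branch 2.2.2 (add ((~S <-> P) & ~S)):
            ((~S <-> P) & ~S): α-rule — add (~S <-> P), ~S.
            ~(R <-> R): β-rule — branch into R, ~R  //  ~R, R.
              branch 2.2.2.1 (add R, ~R):
                × closes — contains both R and ~R.
              branch 2.2.2.2 (add ~R, R):
                × closes — contains both R and ~R.
4 branches closed, 2 open.
Each open branch fixes some atoms; the unmentioned ones are free. Counting distinct full assignments: branch {Q=0, T=0} (P, R, S) contributes 8 new; branch {Q=0, R=1} (P, S, T) contributes 4 new. Total: 12.

12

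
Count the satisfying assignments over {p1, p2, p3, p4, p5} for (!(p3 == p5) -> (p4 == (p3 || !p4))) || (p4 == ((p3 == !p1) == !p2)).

26

Initial set: {T ((!(p3 == p5) -> (p4 == (p3 || !p4))) || (p4 == ((p3 == !p1) == !p2)))}.
T ((!(p3 == p5) -> (p4 == (p3 || !p4))) || (p4 == ((p3 == !p1) == !p2))): β-rule — branch into T (!(p3 == p5) -> (p4 == (p3 || !p4)))  //  T (p4 == ((p3 == !p1) == !p2)).
  branch 1 (add T (!(p3 == p5) -> (p4 == (p3 || !p4)))):
    T (!(p3 == p5) -> (p4 == (p3 || !p4))): β-rule — branch into F !(p3 == p5)  //  T (p4 == (p3 || !p4)).
      branch 1.1 (add F !(p3 == p5)):
        F !(p3 == p5): β-rule — branch into T p3, T p5  //  F p3, F p5.
          branch 1.1.1 (add T p3, T p5):
            ○ open, literals {p3=1, p5=1}.
          branch 1.1.2 (add F p3, F p5):
            ○ open, literals {p3=0, p5=0}.
      branch 1.2 (add T (p4 == (p3 || !p4))):
        T (p4 == (p3 || !p4)): β-rule — branch into T p4, T (p3 || !p4)  //  F p4, F (p3 || !p4).
          branch 1.2.1 (add T p4, T (p3 || !p4)):
            T (p3 || !p4): β-rule — branch into T p3  //  T !p4.
              branch 1.2.1.1 (add T p3):
                ○ open, literals {p3=1, p4=1}.
              branch 1.2.1.2 (add T !p4):
                × closes — contains both p4 and !p4.
          branch 1.2.2 (add F p4, F (p3 || !p4)):
            F (p3 || !p4): α-rule — add F p3, F !p4.
            × closes — contains both p4 and !p4.
  branch 2 (add T (p4 == ((p3 == !p1) == !p2))):
    T (p4 == ((p3 == !p1) == !p2)): β-rule — branch into T p4, T ((p3 == !p1) == !p2)  //  F p4, F ((p3 == !p1) == !p2).
      branch 2.1 (add T p4, T ((p3 == !p1) == !p2)):
        T ((p3 == !p1) == !p2): β-rule — branch into T (p3 == !p1), T !p2  //  F (p3 == !p1), F !p2.
          branch 2.1.1 (add T (p3 == !p1), T !p2):
            T (p3 == !p1): β-rule — branch into T p3, T !p1  //  F p3, F !p1.
              branch 2.1.1.1 (add T p3, T !p1):
                ○ open, literals {p1=0, p2=0, p3=1, p4=1}.
              branch 2.1.1.2 (add F p3, F !p1):
                ○ open, literals {p1=1, p2=0, p3=0, p4=1}.
          branch 2.1.2 (add F (p3 == !p1), F !p2):
            F (p3 == !p1): β-rule — branch into T p3, F !p1  //  F p3, T !p1.
              branch 2.1.2.1 (add T p3, F !p1):
                ○ open, literals {p1=1, p2=1, p3=1, p4=1}.
              branch 2.1.2.2 (add F p3, T !p1):
                ○ open, literals {p1=0, p2=1, p3=0, p4=1}.
      branch 2.2 (add F p4, F ((p3 == !p1) == !p2)):
        F ((p3 == !p1) == !p2): β-rule — branch into T (p3 == !p1), F !p2  //  F (p3 == !p1), T !p2.
          branch 2.2.1 (add T (p3 == !p1), F !p2):
            T (p3 == !p1): β-rule — branch into T p3, T !p1  //  F p3, F !p1.
              branch 2.2.1.1 (add T p3, T !p1):
                ○ open, literals {p1=0, p2=1, p3=1, p4=0}.
              branch 2.2.1.2 (add F p3, F !p1):
                ○ open, literals {p1=1, p2=1, p3=0, p4=0}.
          branch 2.2.2 (add F (p3 == !p1), T !p2):
            F (p3 == !p1): β-rule — branch into T p3, F !p1  //  F p3, T !p1.
              branch 2.2.2.1 (add T p3, F !p1):
                ○ open, literals {p1=1, p2=0, p3=1, p4=0}.
              branch 2.2.2.2 (add F p3, T !p1):
                ○ open, literals {p1=0, p2=0, p3=0, p4=0}.
2 branches closed, 11 open.
Each open branch fixes some atoms; the unmentioned ones are free. Counting distinct full assignments: branch {p3=1, p5=1} (p1, p2, p4) contributes 8 new; branch {p3=0, p5=0} (p1, p2, p4) contributes 8 new; branch {p3=1, p4=1} (p1, p2, p5) contributes 4 new; branch {p1=0, p2=0, p3=1, p4=1} (p5) contributes 0 new; branch {p1=1, p2=0, p3=0, p4=1} (p5) contributes 1 new; branch {p1=1, p2=1, p3=1, p4=1} (p5) contributes 0 new; branch {p1=0, p2=1, p3=0, p4=1} (p5) contributes 1 new; branch {p1=0, p2=1, p3=1, p4=0} (p5) contributes 1 new; branch {p1=1, p2=1, p3=0, p4=0} (p5) contributes 1 new; branch {p1=1, p2=0, p3=1, p4=0} (p5) contributes 1 new; branch {p1=0, p2=0, p3=0, p4=0} (p5) contributes 1 new. Total: 26.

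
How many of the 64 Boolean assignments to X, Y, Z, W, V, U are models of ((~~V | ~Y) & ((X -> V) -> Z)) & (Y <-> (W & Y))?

24

Initial set: {(((~~V | ~Y) & ((X -> V) -> Z)) & (Y <-> (W & Y)))}.
(((~~V | ~Y) & ((X -> V) -> Z)) & (Y <-> (W & Y))): α-rule — add ((~~V | ~Y) & ((X -> V) -> Z)), (Y <-> (W & Y)).
((~~V | ~Y) & ((X -> V) -> Z)): α-rule — add (~~V | ~Y), ((X -> V) -> Z).
(Y <-> (W & Y)): β-rule — branch into Y, (W & Y)  //  ~Y, ~(W & Y).
  branch 1 (add Y, (W & Y)):
    (W & Y): α-rule — add W, Y.
    (~~V | ~Y): β-rule — branch into ~~V  //  ~Y.
      branch 1.1 (add ~~V):
        ~~V: drop double negation, giving V.
        ((X -> V) -> Z): β-rule — branch into ~(X -> V)  //  Z.
          branch 1.1.1 (add ~(X -> V)):
            ~(X -> V): α-rule — add X, ~V.
            × closes — contains both V and ~V.
          branch 1.1.2 (add Z):
            ○ open, literals {V=1, W=1, Y=1, Z=1}.
      branch 1.2 (add ~Y):
        × closes — contains both Y and ~Y.
  branch 2 (add ~Y, ~(W & Y)):
    (~~V | ~Y): β-rule — branch into ~~V  //  ~Y.
      branch 2.1 (add ~~V):
        ~~V: drop double negation, giving V.
        ((X -> V) -> Z): β-rule — branch into ~(X -> V)  //  Z.
          branch 2.1.1 (add ~(X -> V)):
            ~(X -> V): α-rule — add X, ~V.
            × closes — contains both V and ~V.
          branch 2.1.2 (add Z):
            ~(W & Y): β-rule — branch into ~W  //  ~Y.
              branch 2.1.2.1 (add ~W):
                ○ open, literals {V=1, W=0, Y=0, Z=1}.
              branch 2.1.2.2 (add ~Y):
                ○ open, literals {V=1, Y=0, Z=1}.
      branch 2.2 (add ~Y):
        ((X -> V) -> Z): β-rule — branch into ~(X -> V)  //  Z.
          branch 2.2.1 (add ~(X -> V)):
            ~(X -> V): α-rule — add X, ~V.
            ~(W & Y): β-rule — branch into ~W  //  ~Y.
              branch 2.2.1.1 (add ~W):
                ○ open, literals {V=0, W=0, X=1, Y=0}.
              branch 2.2.1.2 (add ~Y):
                ○ open, literals {V=0, X=1, Y=0}.
          branch 2.2.2 (add Z):
            ~(W & Y): β-rule — branch into ~W  //  ~Y.
              branch 2.2.2.1 (add ~W):
                ○ open, literals {W=0, Y=0, Z=1}.
              branch 2.2.2.2 (add ~Y):
                ○ open, literals {Y=0, Z=1}.
3 branches closed, 7 open.
Each open branch fixes some atoms; the unmentioned ones are free. Counting distinct full assignments: branch {V=1, W=1, Y=1, Z=1} (X, U) contributes 4 new; branch {V=1, W=0, Y=0, Z=1} (X, U) contributes 4 new; branch {V=1, Y=0, Z=1} (X, W, U) contributes 4 new; branch {V=0, W=0, X=1, Y=0} (Z, U) contributes 4 new; branch {V=0, X=1, Y=0} (Z, W, U) contributes 4 new; branch {W=0, Y=0, Z=1} (X, V, U) contributes 2 new; branch {Y=0, Z=1} (X, W, V, U) contributes 2 new. Total: 24.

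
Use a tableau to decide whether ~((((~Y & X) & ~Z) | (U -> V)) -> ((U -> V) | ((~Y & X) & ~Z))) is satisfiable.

Unsatisfiable

Initial set: {~((((~Y & X) & ~Z) | (U -> V)) -> ((U -> V) | ((~Y & X) & ~Z)))}.
~((((~Y & X) & ~Z) | (U -> V)) -> ((U -> V) | ((~Y & X) & ~Z))): α-rule — add (((~Y & X) & ~Z) | (U -> V)), ~((U -> V) | ((~Y & X) & ~Z)).
~((U -> V) | ((~Y & X) & ~Z)): α-rule — add ~(U -> V), ~((~Y & X) & ~Z).
~(U -> V): α-rule — add U, ~V.
(((~Y & X) & ~Z) | (U -> V)): β-rule — branch into ((~Y & X) & ~Z)  //  (U -> V).
  branch 1 (add ((~Y & X) & ~Z)):
    ((~Y & X) & ~Z): α-rule — add (~Y & X), ~Z.
    (~Y & X): α-rule — add ~Y, X.
    ~((~Y & X) & ~Z): β-rule — branch into ~(~Y & X)  //  ~~Z.
      branch 1.1 (add ~(~Y & X)):
        ~(~Y & X): β-rule — branch into ~~Y  //  ~X.
          branch 1.1.1 (add ~~Y):
            × closes — contains both Y and ~Y.
          branch 1.1.2 (add ~X):
            × closes — contains both X and ~X.
      branch 1.2 (add ~~Z):
        × closes — contains both Z and ~Z.
  branch 2 (add (U -> V)):
    ~((~Y & X) & ~Z): β-rule — branch into ~(~Y & X)  //  ~~Z.
      branch 2.1 (add ~(~Y & X)):
        (U -> V): β-rule — branch into ~U  //  V.
          branch 2.1.1 (add ~U):
            × closes — contains both U and ~U.
          branch 2.1.2 (add V):
            × closes — contains both V and ~V.
      branch 2.2 (add ~~Z):
        (U -> V): β-rule — branch into ~U  //  V.
          branch 2.2.1 (add ~U):
            × closes — contains both U and ~U.
          branch 2.2.2 (add V):
            × closes — contains both V and ~V.
All 7 branches close.
Every branch closed; the formula is unsatisfiable.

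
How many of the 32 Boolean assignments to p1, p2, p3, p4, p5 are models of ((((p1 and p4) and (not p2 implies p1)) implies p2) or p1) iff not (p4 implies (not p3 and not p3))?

Initial set: {T (((((p1 and p4) and (not p2 implies p1)) implies p2) or p1) iff not (p4 implies (not p3 and not p3)))}.
T (((((p1 and p4) and (not p2 implies p1)) implies p2) or p1) iff not (p4 implies (not p3 and not p3))): β-rule — branch into T ((((p1 and p4) and (not p2 implies p1)) implies p2) or p1), T not (p4 implies (not p3 and not p3))  //  F ((((p1 and p4) and (not p2 implies p1)) implies p2) or p1), F not (p4 implies (not p3 and not p3)).
  branch 1 (add T ((((p1 and p4) and (not p2 implies p1)) implies p2) or p1), T not (p4 implies (not p3 and not p3))):
    T not (p4 implies (not p3 and not p3)): α-rule — add T p4, F (not p3 and not p3).
    T ((((p1 and p4) and (not p2 implies p1)) implies p2) or p1): β-rule — branch into T (((p1 and p4) and (not p2 implies p1)) implies p2)  //  T p1.
      branch 1.1 (add T (((p1 and p4) and (not p2 implies p1)) implies p2)):
        F (not p3 and not p3): β-rule — branch into F not p3  //  F not p3.
          branch 1.1.1 (add F not p3):
            T (((p1 and p4) and (not p2 implies p1)) implies p2): β-rule — branch into F ((p1 and p4) and (not p2 implies p1))  //  T p2.
              branch 1.1.1.1 (add F ((p1 and p4) and (not p2 implies p1))):
                F ((p1 and p4) and (not p2 implies p1)): β-rule — branch into F (p1 and p4)  //  F (not p2 implies p1).
                  branch 1.1.1.1.1 (add F (p1 and p4)):
                    F (p1 and p4): β-rule — branch into F p1  //  F p4.
                      branch 1.1.1.1.1.1 (add F p1):
                        ○ open, literals {p1=0, p3=1, p4=1}.
                      branch 1.1.1.1.1.2 (add F p4):
                        × closes — contains both p4 and not p4.
                  branch 1.1.1.1.2 (add F (not p2 implies p1)):
                    F (not p2 implies p1): α-rule — add T not p2, F p1.
                    ○ open, literals {p1=0, p2=0, p3=1, p4=1}.
              branch 1.1.1.2 (add T p2):
                ○ open, literals {p2=1, p3=1, p4=1}.
          branch 1.1.2 (add F not p3):
            T (((p1 and p4) and (not p2 implies p1)) implies p2): β-rule — branch into F ((p1 and p4) and (not p2 implies p1))  //  T p2.
              branch 1.1.2.1 (add F ((p1 and p4) and (not p2 implies p1))):
                F ((p1 and p4) and (not p2 implies p1)): β-rule — branch into F (p1 and p4)  //  F (not p2 implies p1).
                  branch 1.1.2.1.1 (add F (p1 and p4)):
                    F (p1 and p4): β-rule — branch into F p1  //  F p4.
                      branch 1.1.2.1.1.1 (add F p1):
                        ○ open, literals {p1=0, p3=1, p4=1}.
                      branch 1.1.2.1.1.2 (add F p4):
                        × closes — contains both p4 and not p4.
                  branch 1.1.2.1.2 (add F (not p2 implies p1)):
                    F (not p2 implies p1): α-rule — add T not p2, F p1.
                    ○ open, literals {p1=0, p2=0, p3=1, p4=1}.
              branch 1.1.2.2 (add T p2):
                ○ open, literals {p2=1, p3=1, p4=1}.
      branch 1.2 (add T p1):
        F (not p3 and not p3): β-rule — branch into F not p3  //  F not p3.
          branch 1.2.1 (add F not p3):
            ○ open, literals {p1=1, p3=1, p4=1}.
          branch 1.2.2 (add F not p3):
            ○ open, literals {p1=1, p3=1, p4=1}.
  branch 2 (add F ((((p1 and p4) and (not p2 implies p1)) implies p2) or p1), F not (p4 implies (not p3 and not p3))):
    F ((((p1 and p4) and (not p2 implies p1)) implies p2) or p1): α-rule — add F (((p1 and p4) and (not p2 implies p1)) implies p2), F p1.
    F (((p1 and p4) and (not p2 implies p1)) implies p2): α-rule — add T ((p1 and p4) and (not p2 implies p1)), F p2.
    T ((p1 and p4) and (not p2 implies p1)): α-rule — add T (p1 and p4), T (not p2 implies p1).
    T (p1 and p4): α-rule — add T p1, T p4.
    × closes — contains both p1 and not p1.
3 branches closed, 8 open.
Each open branch fixes some atoms; the unmentioned ones are free. Counting distinct full assignments: branch {p1=0, p3=1, p4=1} (p2, p5) contributes 4 new; branch {p1=0, p2=0, p3=1, p4=1} (p5) contributes 0 new; branch {p2=1, p3=1, p4=1} (p1, p5) contributes 2 new; branch {p1=0, p3=1, p4=1} (p2, p5) contributes 0 new; branch {p1=0, p2=0, p3=1, p4=1} (p5) contributes 0 new; branch {p2=1, p3=1, p4=1} (p1, p5) contributes 0 new; branch {p1=1, p3=1, p4=1} (p2, p5) contributes 2 new; branch {p1=1, p3=1, p4=1} (p2, p5) contributes 0 new. Total: 8.

8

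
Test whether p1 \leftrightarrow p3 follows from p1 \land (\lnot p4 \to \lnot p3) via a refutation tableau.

Initial set: {T (p1 \land (\lnot p4 \to \lnot p3)); F (p1 \leftrightarrow p3)}.
T (p1 \land (\lnot p4 \to \lnot p3)): α-rule — add T p1, T (\lnot p4 \to \lnot p3).
F (p1 \leftrightarrow p3): β-rule — branch into T p1, F p3  //  F p1, T p3.
  branch 1 (add T p1, F p3):
    T (\lnot p4 \to \lnot p3): β-rule — branch into F \lnot p4  //  T \lnot p3.
      branch 1.1 (add F \lnot p4):
        ○ open, literals {p1=T, p3=F, p4=T}.
      branch 1.2 (add T \lnot p3):
        ○ open, literals {p1=T, p3=F}.
  branch 2 (add F p1, T p3):
    × closes — contains both p1 and \lnot p1.
1 branch closed, 2 open.
An open branch gives a countermodel: p1=T, p3=F, p4=T (unmentioned atoms arbitrary); the premises hold there but the conclusion fails.

No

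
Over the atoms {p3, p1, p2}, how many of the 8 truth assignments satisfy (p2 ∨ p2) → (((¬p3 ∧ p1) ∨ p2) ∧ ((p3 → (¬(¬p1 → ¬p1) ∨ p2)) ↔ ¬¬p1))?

6

Initial set: {((p2 ∨ p2) → (((¬p3 ∧ p1) ∨ p2) ∧ ((p3 → (¬(¬p1 → ¬p1) ∨ p2)) ↔ ¬¬p1)))}.
((p2 ∨ p2) → (((¬p3 ∧ p1) ∨ p2) ∧ ((p3 → (¬(¬p1 → ¬p1) ∨ p2)) ↔ ¬¬p1))): β-rule — branch into ¬(p2 ∨ p2)  //  (((¬p3 ∧ p1) ∨ p2) ∧ ((p3 → (¬(¬p1 → ¬p1) ∨ p2)) ↔ ¬¬p1)).
  branch 1 (add ¬(p2 ∨ p2)):
    ¬(p2 ∨ p2): α-rule — add ¬p2, ¬p2.
    ○ open, literals {p2=0}.
  branch 2 (add (((¬p3 ∧ p1) ∨ p2) ∧ ((p3 → (¬(¬p1 → ¬p1) ∨ p2)) ↔ ¬¬p1))):
    (((¬p3 ∧ p1) ∨ p2) ∧ ((p3 → (¬(¬p1 → ¬p1) ∨ p2)) ↔ ¬¬p1)): α-rule — add ((¬p3 ∧ p1) ∨ p2), ((p3 → (¬(¬p1 → ¬p1) ∨ p2)) ↔ ¬¬p1).
    ((¬p3 ∧ p1) ∨ p2): β-rule — branch into (¬p3 ∧ p1)  //  p2.
      branch 2.1 (add (¬p3 ∧ p1)):
        (¬p3 ∧ p1): α-rule — add ¬p3, p1.
        ((p3 → (¬(¬p1 → ¬p1) ∨ p2)) ↔ ¬¬p1): β-rule — branch into (p3 → (¬(¬p1 → ¬p1) ∨ p2)), ¬¬p1  //  ¬(p3 → (¬(¬p1 → ¬p1) ∨ p2)), ¬¬¬p1.
          branch 2.1.1 (add (p3 → (¬(¬p1 → ¬p1) ∨ p2)), ¬¬p1):
            ¬¬p1: drop double negation, giving p1.
            (p3 → (¬(¬p1 → ¬p1) ∨ p2)): β-rule — branch into ¬p3  //  (¬(¬p1 → ¬p1) ∨ p2).
              branch 2.1.1.1 (add ¬p3):
                ○ open, literals {p1=1, p3=0}.
              branch 2.1.1.2 (add (¬(¬p1 → ¬p1) ∨ p2)):
                (¬(¬p1 → ¬p1) ∨ p2): β-rule — branch into ¬(¬p1 → ¬p1)  //  p2.
                  branch 2.1.1.2.1 (add ¬(¬p1 → ¬p1)):
                    ¬(¬p1 → ¬p1): α-rule — add ¬p1, ¬¬p1.
                    × closes — contains both p1 and ¬p1.
                  branch 2.1.1.2.2 (add p2):
                    ○ open, literals {p1=1, p2=1, p3=0}.
          branch 2.1.2 (add ¬(p3 → (¬(¬p1 → ¬p1) ∨ p2)), ¬¬¬p1):
            ¬(p3 → (¬(¬p1 → ¬p1) ∨ p2)): α-rule — add p3, ¬(¬(¬p1 → ¬p1) ∨ p2).
            × closes — contains both p3 and ¬p3.
      branch 2.2 (add p2):
        ((p3 → (¬(¬p1 → ¬p1) ∨ p2)) ↔ ¬¬p1): β-rule — branch into (p3 → (¬(¬p1 → ¬p1) ∨ p2)), ¬¬p1  //  ¬(p3 → (¬(¬p1 → ¬p1) ∨ p2)), ¬¬¬p1.
          branch 2.2.1 (add (p3 → (¬(¬p1 → ¬p1) ∨ p2)), ¬¬p1):
            ¬¬p1: drop double negation, giving p1.
            (p3 → (¬(¬p1 → ¬p1) ∨ p2)): β-rule — branch into ¬p3  //  (¬(¬p1 → ¬p1) ∨ p2).
              branch 2.2.1.1 (add ¬p3):
                ○ open, literals {p1=1, p2=1, p3=0}.
              branch 2.2.1.2 (add (¬(¬p1 → ¬p1) ∨ p2)):
                (¬(¬p1 → ¬p1) ∨ p2): β-rule — branch into ¬(¬p1 → ¬p1)  //  p2.
                  branch 2.2.1.2.1 (add ¬(¬p1 → ¬p1)):
                    ¬(¬p1 → ¬p1): α-rule — add ¬p1, ¬¬p1.
                    × closes — contains both p1 and ¬p1.
                  branch 2.2.1.2.2 (add p2):
                    ○ open, literals {p1=1, p2=1}.
          branch 2.2.2 (add ¬(p3 → (¬(¬p1 → ¬p1) ∨ p2)), ¬¬¬p1):
            ¬(p3 → (¬(¬p1 → ¬p1) ∨ p2)): α-rule — add p3, ¬(¬(¬p1 → ¬p1) ∨ p2).
            ¬¬¬p1: drop double negation, giving ¬p1.
            ¬(¬(¬p1 → ¬p1) ∨ p2): α-rule — add ¬¬(¬p1 → ¬p1), ¬p2.
            × closes — contains both p2 and ¬p2.
4 branches closed, 5 open.
Each open branch fixes some atoms; the unmentioned ones are free. Counting distinct full assignments: branch {p2=0} (p3, p1) contributes 4 new; branch {p1=1, p3=0} (p2) contributes 1 new; branch {p1=1, p2=1, p3=0} (none free) contributes 0 new; branch {p1=1, p2=1, p3=0} (none free) contributes 0 new; branch {p1=1, p2=1} (p3) contributes 1 new. Total: 6.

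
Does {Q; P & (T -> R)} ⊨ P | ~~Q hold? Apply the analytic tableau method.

Initial set: {Q; (P & (T -> R)); ~(P | ~~Q)}.
(P & (T -> R)): α-rule — add P, (T -> R).
~(P | ~~Q): α-rule — add ~P, ~~~Q.
× closes — contains both P and ~P.
All 1 branch closes.
Every branch closed, so the premises entail the conclusion.

Yes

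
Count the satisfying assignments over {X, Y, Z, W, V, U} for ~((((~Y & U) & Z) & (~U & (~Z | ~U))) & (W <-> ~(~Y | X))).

64

Initial set: {~((((~Y & U) & Z) & (~U & (~Z | ~U))) & (W <-> ~(~Y | X)))}.
~((((~Y & U) & Z) & (~U & (~Z | ~U))) & (W <-> ~(~Y | X))): β-rule — branch into ~(((~Y & U) & Z) & (~U & (~Z | ~U)))  //  ~(W <-> ~(~Y | X)).
  branch 1 (add ~(((~Y & U) & Z) & (~U & (~Z | ~U)))):
    ~(((~Y & U) & Z) & (~U & (~Z | ~U))): β-rule — branch into ~((~Y & U) & Z)  //  ~(~U & (~Z | ~U)).
      branch 1.1 (add ~((~Y & U) & Z)):
        ~((~Y & U) & Z): β-rule — branch into ~(~Y & U)  //  ~Z.
          branch 1.1.1 (add ~(~Y & U)):
            ~(~Y & U): β-rule — branch into ~~Y  //  ~U.
              branch 1.1.1.1 (add ~~Y):
                ○ open, literals {Y=1}.
              branch 1.1.1.2 (add ~U):
                ○ open, literals {U=0}.
          branch 1.1.2 (add ~Z):
            ○ open, literals {Z=0}.
      branch 1.2 (add ~(~U & (~Z | ~U))):
        ~(~U & (~Z | ~U)): β-rule — branch into ~~U  //  ~(~Z | ~U).
          branch 1.2.1 (add ~~U):
            ○ open, literals {U=1}.
          branch 1.2.2 (add ~(~Z | ~U)):
            ~(~Z | ~U): α-rule — add ~~Z, ~~U.
            ○ open, literals {U=1, Z=1}.
  branch 2 (add ~(W <-> ~(~Y | X))):
    ~(W <-> ~(~Y | X)): β-rule — branch into W, ~~(~Y | X)  //  ~W, ~(~Y | X).
      branch 2.1 (add W, ~~(~Y | X)):
        ~~(~Y | X): β-rule — branch into ~Y  //  X.
          branch 2.1.1 (add ~Y):
            ○ open, literals {W=1, Y=0}.
          branch 2.1.2 (add X):
            ○ open, literals {W=1, X=1}.
      branch 2.2 (add ~W, ~(~Y | X)):
        ~(~Y | X): α-rule — add ~~Y, ~X.
        ○ open, literals {W=0, X=0, Y=1}.
0 branches closed, 8 open.
Each open branch fixes some atoms; the unmentioned ones are free. Counting distinct full assignments: branch {Y=1} (X, Z, W, V, U) contributes 32 new; branch {U=0} (X, Y, Z, W, V) contributes 16 new; branch {Z=0} (X, Y, W, V, U) contributes 8 new; branch {U=1} (X, Y, Z, W, V) contributes 8 new; branch {U=1, Z=1} (X, Y, W, V) contributes 0 new; branch {W=1, Y=0} (X, Z, V, U) contributes 0 new; branch {W=1, X=1} (Y, Z, V, U) contributes 0 new; branch {W=0, X=0, Y=1} (Z, V, U) contributes 0 new. Total: 64.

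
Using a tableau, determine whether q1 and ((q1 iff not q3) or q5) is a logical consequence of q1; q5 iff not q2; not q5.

No

Initial set: {T q1; T (q5 iff not q2); T not q5; F (q1 and ((q1 iff not q3) or q5))}.
T (q5 iff not q2): β-rule — branch into T q5, T not q2  //  F q5, F not q2.
  branch 1 (add T q5, T not q2):
    × closes — contains both q5 and not q5.
  branch 2 (add F q5, F not q2):
    F (q1 and ((q1 iff not q3) or q5)): β-rule — branch into F q1  //  F ((q1 iff not q3) or q5).
      branch 2.1 (add F q1):
        × closes — contains both q1 and not q1.
      branch 2.2 (add F ((q1 iff not q3) or q5)):
        F ((q1 iff not q3) or q5): α-rule — add F (q1 iff not q3), F q5.
        F (q1 iff not q3): β-rule — branch into T q1, F not q3  //  F q1, T not q3.
          branch 2.2.1 (add T q1, F not q3):
            ○ open, literals {q1=T, q2=T, q3=T, q5=F}.
          branch 2.2.2 (add F q1, T not q3):
            × closes — contains both q1 and not q1.
3 branches closed, 1 open.
An open branch gives a countermodel: q1=T, q2=T, q3=T, q5=F (unmentioned atoms arbitrary); the premises hold there but the conclusion fails.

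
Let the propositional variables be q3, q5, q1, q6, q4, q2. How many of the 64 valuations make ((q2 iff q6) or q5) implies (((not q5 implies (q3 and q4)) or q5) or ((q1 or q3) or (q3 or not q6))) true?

62

Initial set: {(((q2 iff q6) or q5) implies (((not q5 implies (q3 and q4)) or q5) or ((q1 or q3) or (q3 or not q6))))}.
(((q2 iff q6) or q5) implies (((not q5 implies (q3 and q4)) or q5) or ((q1 or q3) or (q3 or not q6)))): β-rule — branch into not ((q2 iff q6) or q5)  //  (((not q5 implies (q3 and q4)) or q5) or ((q1 or q3) or (q3 or not q6))).
  branch 1 (add not ((q2 iff q6) or q5)):
    not ((q2 iff q6) or q5): α-rule — add not (q2 iff q6), not q5.
    not (q2 iff q6): β-rule — branch into q2, not q6  //  not q2, q6.
      branch 1.1 (add q2, not q6):
        ○ open, literals {q2=true, q5=false, q6=false}.
      branch 1.2 (add not q2, q6):
        ○ open, literals {q2=false, q5=false, q6=true}.
  branch 2 (add (((not q5 implies (q3 and q4)) or q5) or ((q1 or q3) or (q3 or not q6)))):
    (((not q5 implies (q3 and q4)) or q5) or ((q1 or q3) or (q3 or not q6))): β-rule — branch into ((not q5 implies (q3 and q4)) or q5)  //  ((q1 or q3) or (q3 or not q6)).
      branch 2.1 (add ((not q5 implies (q3 and q4)) or q5)):
        ((not q5 implies (q3 and q4)) or q5): β-rule — branch into (not q5 implies (q3 and q4))  //  q5.
          branch 2.1.1 (add (not q5 implies (q3 and q4))):
            (not q5 implies (q3 and q4)): β-rule — branch into not not q5  //  (q3 and q4).
              branch 2.1.1.1 (add not not q5):
                ○ open, literals {q5=true}.
              branch 2.1.1.2 (add (q3 and q4)):
                (q3 and q4): α-rule — add q3, q4.
                ○ open, literals {q3=true, q4=true}.
          branch 2.1.2 (add q5):
            ○ open, literals {q5=true}.
      branch 2.2 (add ((q1 or q3) or (q3 or not q6))):
        ((q1 or q3) or (q3 or not q6)): β-rule — branch into (q1 or q3)  //  (q3 or not q6).
          branch 2.2.1 (add (q1 or q3)):
            (q1 or q3): β-rule — branch into q1  //  q3.
              branch 2.2.1.1 (add q1):
                ○ open, literals {q1=true}.
              branch 2.2.1.2 (add q3):
                ○ open, literals {q3=true}.
          branch 2.2.2 (add (q3 or not q6)):
            (q3 or not q6): β-rule — branch into q3  //  not q6.
              branch 2.2.2.1 (add q3):
                ○ open, literals {q3=true}.
              branch 2.2.2.2 (add not q6):
                ○ open, literals {q6=false}.
0 branches closed, 9 open.
Each open branch fixes some atoms; the unmentioned ones are free. Counting distinct full assignments: branch {q2=true, q5=false, q6=false} (q3, q1, q4) contributes 8 new; branch {q2=false, q5=false, q6=true} (q3, q1, q4) contributes 8 new; branch {q5=true} (q3, q1, q6, q4, q2) contributes 32 new; branch {q3=true, q4=true} (q5, q1, q6, q2) contributes 4 new; branch {q5=true} (q3, q1, q6, q4, q2) contributes 0 new; branch {q1=true} (q3, q5, q6, q4, q2) contributes 6 new; branch {q3=true} (q5, q1, q6, q4, q2) contributes 2 new; branch {q3=true} (q5, q1, q6, q4, q2) contributes 0 new; branch {q6=false} (q3, q5, q1, q4, q2) contributes 2 new. Total: 62.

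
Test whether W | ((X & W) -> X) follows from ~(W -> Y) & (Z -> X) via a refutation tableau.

Yes

Initial set: {T (~(W -> Y) & (Z -> X)); F (W | ((X & W) -> X))}.
T (~(W -> Y) & (Z -> X)): α-rule — add T ~(W -> Y), T (Z -> X).
F (W | ((X & W) -> X)): α-rule — add F W, F ((X & W) -> X).
T ~(W -> Y): α-rule — add T W, F Y.
× closes — contains both W and ~W.
All 1 branch closes.
Every branch closed, so the premises entail the conclusion.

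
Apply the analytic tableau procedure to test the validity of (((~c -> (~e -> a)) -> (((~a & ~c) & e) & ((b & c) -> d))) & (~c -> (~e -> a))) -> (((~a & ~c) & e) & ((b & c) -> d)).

Assume the negation and expand:
Initial set: {F ((((~c -> (~e -> a)) -> (((~a & ~c) & e) & ((b & c) -> d))) & (~c -> (~e -> a))) -> (((~a & ~c) & e) & ((b & c) -> d)))}.
F ((((~c -> (~e -> a)) -> (((~a & ~c) & e) & ((b & c) -> d))) & (~c -> (~e -> a))) -> (((~a & ~c) & e) & ((b & c) -> d))): α-rule — add T (((~c -> (~e -> a)) -> (((~a & ~c) & e) & ((b & c) -> d))) & (~c -> (~e -> a))), F (((~a & ~c) & e) & ((b & c) -> d)).
T (((~c -> (~e -> a)) -> (((~a & ~c) & e) & ((b & c) -> d))) & (~c -> (~e -> a))): α-rule — add T ((~c -> (~e -> a)) -> (((~a & ~c) & e) & ((b & c) -> d))), T (~c -> (~e -> a)).
F (((~a & ~c) & e) & ((b & c) -> d)): β-rule — branch into F ((~a & ~c) & e)  //  F ((b & c) -> d).
  branch 1 (add F ((~a & ~c) & e)):
    T ((~c -> (~e -> a)) -> (((~a & ~c) & e) & ((b & c) -> d))): β-rule — branch into F (~c -> (~e -> a))  //  T (((~a & ~c) & e) & ((b & c) -> d)).
      branch 1.1 (add F (~c -> (~e -> a))):
        F (~c -> (~e -> a)): α-rule — add T ~c, F (~e -> a).
        F (~e -> a): α-rule — add T ~e, F a.
        T (~c -> (~e -> a)): β-rule — branch into F ~c  //  T (~e -> a).
          branch 1.1.1 (add F ~c):
            × closes — contains both c and ~c.
          branch 1.1.2 (add T (~e -> a)):
            F ((~a & ~c) & e): β-rule — branch into F (~a & ~c)  //  F e.
              branch 1.1.2.1 (add F (~a & ~c)):
                T (~e -> a): β-rule — branch into F ~e  //  T a.
                  branch 1.1.2.1.1 (add F ~e):
                    × closes — contains both e and ~e.
                  branch 1.1.2.1.2 (add T a):
                    × closes — contains both a and ~a.
              branch 1.1.2.2 (add F e):
                T (~e -> a): β-rule — branch into F ~e  //  T a.
                  branch 1.1.2.2.1 (add F ~e):
                    × closes — contains both e and ~e.
                  branch 1.1.2.2.2 (add T a):
                    × closes — contains both a and ~a.
      branch 1.2 (add T (((~a & ~c) & e) & ((b & c) -> d))):
        T (((~a & ~c) & e) & ((b & c) -> d)): α-rule — add T ((~a & ~c) & e), T ((b & c) -> d).
        T ((~a & ~c) & e): α-rule — add T (~a & ~c), T e.
        T (~a & ~c): α-rule — add T ~a, T ~c.
        T (~c -> (~e -> a)): β-rule — branch into F ~c  //  T (~e -> a).
          branch 1.2.1 (add F ~c):
            × closes — contains both c and ~c.
          branch 1.2.2 (add T (~e -> a)):
            F ((~a & ~c) & e): β-rule — branch into F (~a & ~c)  //  F e.
              branch 1.2.2.1 (add F (~a & ~c)):
                T ((b & c) -> d): β-rule — branch into F (b & c)  //  T d.
                  branch 1.2.2.1.1 (add F (b & c)):
                    T (~e -> a): β-rule — branch into F ~e  //  T a.
                      branch 1.2.2.1.1.1 (add F ~e):
                        F (~a & ~c): β-rule — branch into F ~a  //  F ~c.
                          branch 1.2.2.1.1.1.1 (add F ~a):
                            × closes — contains both a and ~a.
                          branch 1.2.2.1.1.1.2 (add F ~c):
                            × closes — contains both c and ~c.
                      branch 1.2.2.1.1.2 (add T a):
                        × closes — contains both a and ~a.
                  branch 1.2.2.1.2 (add T d):
                    T (~e -> a): β-rule — branch into F ~e  //  T a.
                      branch 1.2.2.1.2.1 (add F ~e):
                        F (~a & ~c): β-rule — branch into F ~a  //  F ~c.
                          branch 1.2.2.1.2.1.1 (add F ~a):
                            × closes — contains both a and ~a.
                          branch 1.2.2.1.2.1.2 (add F ~c):
                            × closes — contains both c and ~c.
                      branch 1.2.2.1.2.2 (add T a):
                        × closes — contains both a and ~a.
              branch 1.2.2.2 (add F e):
                × closes — contains both e and ~e.
  branch 2 (add F ((b & c) -> d)):
    F ((b & c) -> d): α-rule — add T (b & c), F d.
    T (b & c): α-rule — add T b, T c.
    T ((~c -> (~e -> a)) -> (((~a & ~c) & e) & ((b & c) -> d))): β-rule — branch into F (~c -> (~e -> a))  //  T (((~a & ~c) & e) & ((b & c) -> d)).
      branch 2.1 (add F (~c -> (~e -> a))):
        F (~c -> (~e -> a)): α-rule — add T ~c, F (~e -> a).
        × closes — contains both c and ~c.
      branch 2.2 (add T (((~a & ~c) & e) & ((b & c) -> d))):
        T (((~a & ~c) & e) & ((b & c) -> d)): α-rule — add T ((~a & ~c) & e), T ((b & c) -> d).
        T ((~a & ~c) & e): α-rule — add T (~a & ~c), T e.
        T (~a & ~c): α-rule — add T ~a, T ~c.
        × closes — contains both c and ~c.
All 15 branches close.
Every branch closed, so the negation is unsatisfiable and the formula is valid.

Valid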